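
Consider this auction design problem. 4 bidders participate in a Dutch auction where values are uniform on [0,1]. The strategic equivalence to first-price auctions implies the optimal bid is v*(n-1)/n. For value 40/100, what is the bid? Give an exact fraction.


Step 1: Dutch auctions are strategically equivalent to first-price auctions
Step 2: The equilibrium bid is b(v) = v*(n-1)/n
Step 3: b = 2/5 * 3/4
Step 4: b = 3/10

3/10


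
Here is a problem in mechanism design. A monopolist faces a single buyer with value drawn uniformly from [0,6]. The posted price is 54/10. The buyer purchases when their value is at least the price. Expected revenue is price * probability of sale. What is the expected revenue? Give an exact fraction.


Step 1: Posted price r = 27/5, value support [0,6]
Step 2: P(v >= r) = (6 - 27/5)/6 = 1/10
Step 3: Expected revenue = r * P(v >= r) = 27/5 * 1/10
Step 4: Revenue = 27/50

27/50


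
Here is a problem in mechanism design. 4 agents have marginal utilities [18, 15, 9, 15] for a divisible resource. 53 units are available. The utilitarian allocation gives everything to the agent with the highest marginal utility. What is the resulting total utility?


Step 1: The marginal utilities are [18, 15, 9, 15]
Step 2: The highest marginal utility is 18
Step 3: All 53 units go to that agent
Step 4: Total utility = 18 * 53 = 954

954


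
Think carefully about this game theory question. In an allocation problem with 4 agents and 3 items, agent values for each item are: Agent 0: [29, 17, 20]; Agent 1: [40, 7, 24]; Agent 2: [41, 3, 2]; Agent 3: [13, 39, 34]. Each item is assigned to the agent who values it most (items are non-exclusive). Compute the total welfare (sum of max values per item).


Step 1: For each item, find the maximum value among all agents.
Step 2: Item 0 -> Agent 2 (value 41)
Step 3: Item 1 -> Agent 3 (value 39)
Step 4: Item 2 -> Agent 3 (value 34)
Step 5: Total welfare = 41 + 39 + 34 = 114

114


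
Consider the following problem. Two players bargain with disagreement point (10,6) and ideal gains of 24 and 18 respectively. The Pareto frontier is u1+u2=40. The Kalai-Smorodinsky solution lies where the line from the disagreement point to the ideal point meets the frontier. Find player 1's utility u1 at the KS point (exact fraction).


Step 1: At the KS point, (u1-d1)/r1 = (u2-d2)/r2 = t and u1+u2 = 40
Step 2: u1 = d1 + r1*t and u2 = d2 + r2*t, so (d1 + r1*t) + (d2 + r2*t) = 40
Step 3: t = (40 - 10 - 6)/(24 + 18) = 24/42 = 4/7
Step 4: u1 = d1 + r1*t = 10 + 24 * 4/7 = 166/7
Step 5: (Check: u2 = d2 + r2*t = 114/7; u1+u2 = 166/7 + 114/7 = 40, on the frontier.)

166/7


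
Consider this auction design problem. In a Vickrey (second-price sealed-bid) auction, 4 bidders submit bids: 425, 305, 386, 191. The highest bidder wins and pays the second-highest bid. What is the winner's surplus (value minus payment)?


Step 1: Sort bids in descending order: 425, 386, 305, 191
Step 2: The winning bid is the highest: 425
Step 3: The payment equals the second-highest bid: 386
Step 4: Surplus = winner's bid - payment = 425 - 386 = 39

39


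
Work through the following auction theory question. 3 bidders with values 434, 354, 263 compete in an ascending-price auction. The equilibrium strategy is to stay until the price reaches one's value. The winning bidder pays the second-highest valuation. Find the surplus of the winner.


Step 1: Identify the highest value: 434
Step 2: Identify the second-highest value: 354
Step 3: The final price = second-highest value = 354
Step 4: Surplus = 434 - 354 = 80

80


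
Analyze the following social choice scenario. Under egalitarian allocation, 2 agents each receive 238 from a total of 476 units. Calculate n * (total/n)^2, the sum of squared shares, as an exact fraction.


Step 1: Each agent's share = 476/2 = 238
Step 2: Square of each share = (238)^2 = 56644
Step 3: Sum of squares = 2 * 56644 = 113288

113288


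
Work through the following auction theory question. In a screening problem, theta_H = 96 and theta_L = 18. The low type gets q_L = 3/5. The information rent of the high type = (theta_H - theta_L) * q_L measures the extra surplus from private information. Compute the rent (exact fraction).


Step 1: theta_H - theta_L = 96 - 18 = 78
Step 2: Information rent = (theta_H - theta_L) * q_L
Step 3: = 78 * 3/5
Step 4: = 234/5

234/5


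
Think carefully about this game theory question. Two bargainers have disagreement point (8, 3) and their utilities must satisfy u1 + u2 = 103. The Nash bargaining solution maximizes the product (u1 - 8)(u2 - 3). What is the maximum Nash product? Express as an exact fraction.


Step 1: The Nash solution splits surplus symmetrically above the disagreement point
Step 2: u1 = (total + d1 - d2)/2 = (103 + 8 - 3)/2 = 54
Step 3: u2 = (total - d1 + d2)/2 = (103 - 8 + 3)/2 = 49
Step 4: Nash product = (54 - 8) * (49 - 3)
Step 5: = 46 * 46 = 2116

2116


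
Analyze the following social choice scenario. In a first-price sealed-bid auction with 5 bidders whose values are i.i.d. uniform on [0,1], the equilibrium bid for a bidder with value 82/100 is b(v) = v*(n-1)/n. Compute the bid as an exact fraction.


Step 1: The symmetric BNE bidding function is b(v) = v * (n-1) / n
Step 2: Substitute v = 41/50 and n = 5
Step 3: b = 41/50 * 4/5
Step 4: b = 82/125

82/125


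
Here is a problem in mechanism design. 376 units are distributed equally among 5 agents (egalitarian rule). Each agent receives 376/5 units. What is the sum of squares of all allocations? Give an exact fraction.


Step 1: Each agent's share = 376/5
Step 2: Square of each share = (376/5)^2 = 141376/25
Step 3: Sum of squares = 5 * 141376/25 = 141376/5

141376/5


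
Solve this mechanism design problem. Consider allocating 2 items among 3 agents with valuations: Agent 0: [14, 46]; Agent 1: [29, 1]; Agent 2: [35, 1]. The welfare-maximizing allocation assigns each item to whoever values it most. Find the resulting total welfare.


Step 1: For each item, find the maximum value among all agents.
Step 2: Item 0 -> Agent 2 (value 35)
Step 3: Item 1 -> Agent 0 (value 46)
Step 4: Total welfare = 35 + 46 = 81

81


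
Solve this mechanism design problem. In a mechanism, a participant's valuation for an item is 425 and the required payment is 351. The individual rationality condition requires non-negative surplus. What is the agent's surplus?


Step 1: Surplus = value - payment = 425 - 351 = 74
Step 2: IR is satisfied (surplus >= 0)

74


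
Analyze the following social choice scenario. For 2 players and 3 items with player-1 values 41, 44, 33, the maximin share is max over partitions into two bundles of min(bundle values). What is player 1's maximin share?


Step 1: Item values = 41, 44, 33
Step 2: Enumerate all 2-bundle partitions and take the smaller bundle:
  Partition 1: {41} vs {44,33} -> bundles 41, 77; min = 41
  Partition 2: {44} vs {41,33} -> bundles 44, 74; min = 44
  Partition 3: {33} vs {41,44} -> bundles 33, 85; min = 33
Step 3: MMS = max(41, 44, 33) = 44

44


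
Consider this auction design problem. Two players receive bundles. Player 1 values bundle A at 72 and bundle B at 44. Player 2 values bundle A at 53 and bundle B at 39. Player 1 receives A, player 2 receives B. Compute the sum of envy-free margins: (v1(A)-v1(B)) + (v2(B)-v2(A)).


Step 1: Player 1's margin = v1(A) - v1(B) = 72 - 44 = 28
Step 2: Player 2's margin = v2(B) - v2(A) = 39 - 53 = -14
Step 3: Total margin = 28 + -14 = 14

14


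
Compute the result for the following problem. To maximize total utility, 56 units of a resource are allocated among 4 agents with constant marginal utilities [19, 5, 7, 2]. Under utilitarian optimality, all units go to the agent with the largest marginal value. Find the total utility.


Step 1: The marginal utilities are [19, 5, 7, 2]
Step 2: The highest marginal utility is 19
Step 3: All 56 units go to that agent
Step 4: Total utility = 19 * 56 = 1064

1064


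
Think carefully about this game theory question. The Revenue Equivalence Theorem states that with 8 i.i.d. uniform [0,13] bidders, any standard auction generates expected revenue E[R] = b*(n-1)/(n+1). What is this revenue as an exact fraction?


Step 1: By Revenue Equivalence, expected revenue = b*(n-1)/(n+1)
Step 2: Substituting n = 8, b = 13
Step 3: Revenue = 13*(8-1)/(8+1) = 13*7/9
Step 4: Revenue = 91/9

91/9


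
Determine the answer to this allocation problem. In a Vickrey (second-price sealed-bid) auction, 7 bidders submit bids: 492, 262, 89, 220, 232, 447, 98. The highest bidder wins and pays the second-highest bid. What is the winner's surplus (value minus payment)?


Step 1: Sort bids in descending order: 492, 447, 262, 232, 220, 98, 89
Step 2: The winning bid is the highest: 492
Step 3: The payment equals the second-highest bid: 447
Step 4: Surplus = winner's bid - payment = 492 - 447 = 45

45


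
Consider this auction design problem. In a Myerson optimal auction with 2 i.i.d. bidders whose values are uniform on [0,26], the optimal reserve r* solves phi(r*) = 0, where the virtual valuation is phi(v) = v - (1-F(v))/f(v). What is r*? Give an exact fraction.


Step 1: For U[0,26], F(v) = v/26 and f(v) = 1/26
Step 2: phi(v) = v - (1 - v/26)/(1/26) = v - (26 - v) = 2v - 26
Step 3: Set phi(r*) = 0: 2r* - 26 = 0
Step 4: r* = 26/2 = 13 (the number of bidders n = 2 does not enter)

13


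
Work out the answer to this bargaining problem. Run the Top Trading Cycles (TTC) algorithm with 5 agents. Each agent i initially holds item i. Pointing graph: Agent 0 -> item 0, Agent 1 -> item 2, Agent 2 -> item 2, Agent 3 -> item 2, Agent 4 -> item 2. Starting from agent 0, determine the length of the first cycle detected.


Step 1: Trace the pointer graph from agent 0: 0 -> 0
Step 2: A cycle is detected when we revisit agent 0
Step 3: The cycle is: 0 -> 0
Step 4: Cycle length = 1

1


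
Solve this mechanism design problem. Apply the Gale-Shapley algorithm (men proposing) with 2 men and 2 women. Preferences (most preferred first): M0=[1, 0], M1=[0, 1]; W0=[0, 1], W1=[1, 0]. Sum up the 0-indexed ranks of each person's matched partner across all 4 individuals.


Step 1: Run Gale-Shapley (men propose, women hold best offer):
  M0 proposes to W1; she accepts
  M1 proposes to W0; she accepts
Step 2: Final matching: W0-M1, W1-M0
Step 3: 0-indexed ranks (man's rank of his match, then woman's): 0 + 1 + 0 + 1
Step 4: Total rank sum = 2

2


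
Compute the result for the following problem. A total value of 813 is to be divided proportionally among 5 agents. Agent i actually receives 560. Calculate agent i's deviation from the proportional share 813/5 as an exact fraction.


Step 1: Proportional share = 813/5
Step 2: Agent's actual allocation = 560
Step 3: Excess = 560 - 813/5 = 1987/5

1987/5


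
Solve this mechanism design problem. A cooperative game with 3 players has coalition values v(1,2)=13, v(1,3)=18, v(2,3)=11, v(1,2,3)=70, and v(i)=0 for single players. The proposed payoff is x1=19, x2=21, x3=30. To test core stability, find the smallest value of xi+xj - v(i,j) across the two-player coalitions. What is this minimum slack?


Step 1: Slack for coalition (1,2): x1+x2 - v12 = 40 - 13 = 27
Step 2: Slack for coalition (1,3): x1+x3 - v13 = 49 - 18 = 31
Step 3: Slack for coalition (2,3): x2+x3 - v23 = 51 - 11 = 40
Step 4: Minimum slack = min(27, 31, 40) = 27, attained by (1,2); no pair can gain by deviating, so the allocation is in the core

27


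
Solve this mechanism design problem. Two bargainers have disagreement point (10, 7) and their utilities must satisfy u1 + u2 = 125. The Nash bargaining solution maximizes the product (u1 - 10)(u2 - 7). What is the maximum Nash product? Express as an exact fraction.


Step 1: The Nash solution splits surplus symmetrically above the disagreement point
Step 2: u1 = (total + d1 - d2)/2 = (125 + 10 - 7)/2 = 64
Step 3: u2 = (total - d1 + d2)/2 = (125 - 10 + 7)/2 = 61
Step 4: Nash product = (64 - 10) * (61 - 7)
Step 5: = 54 * 54 = 2916

2916


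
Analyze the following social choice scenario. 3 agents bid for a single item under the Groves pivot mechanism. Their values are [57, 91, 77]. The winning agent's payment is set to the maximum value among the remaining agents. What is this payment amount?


Step 1: The efficient winner is agent 1 with value 91
Step 2: Other agents' values: [57, 77]
Step 3: Pivot payment = max(others) = 77
Step 4: The winner pays 77

77


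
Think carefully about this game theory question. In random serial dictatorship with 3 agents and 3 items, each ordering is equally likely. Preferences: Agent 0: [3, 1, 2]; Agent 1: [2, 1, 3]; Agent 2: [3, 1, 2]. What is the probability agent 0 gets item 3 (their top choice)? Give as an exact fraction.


Step 1: Agent 0 wants item 3
Step 2: There are 6 possible orderings of agents
Step 3: In 3 orderings, agent 0 gets item 3
Step 4: Probability = 3/6 = 1/2

1/2


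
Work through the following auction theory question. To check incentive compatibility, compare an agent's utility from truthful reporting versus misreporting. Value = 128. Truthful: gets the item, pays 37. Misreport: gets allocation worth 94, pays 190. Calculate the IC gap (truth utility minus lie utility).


Step 1: U(truth) = value - payment = 128 - 37 = 91
Step 2: U(lie) = allocation - payment = 94 - 190 = -96
Step 3: IC gap = 91 - (-96) = 187

187


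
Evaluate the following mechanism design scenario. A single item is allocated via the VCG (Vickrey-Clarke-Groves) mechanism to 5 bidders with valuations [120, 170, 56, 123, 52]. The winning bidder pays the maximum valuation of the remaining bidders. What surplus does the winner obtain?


Step 1: The winner is the agent with the highest value: agent 1 with value 170
Step 2: Values of other agents: [120, 56, 123, 52]
Step 3: VCG payment = max of others' values = 123
Step 4: Surplus = 170 - 123 = 47

47


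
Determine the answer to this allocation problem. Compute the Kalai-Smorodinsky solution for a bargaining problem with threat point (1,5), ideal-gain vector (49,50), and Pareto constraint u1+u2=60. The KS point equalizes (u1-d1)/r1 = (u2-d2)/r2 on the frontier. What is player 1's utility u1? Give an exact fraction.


Step 1: At the KS point, (u1-d1)/r1 = (u2-d2)/r2 = t and u1+u2 = 60
Step 2: u1 = d1 + r1*t and u2 = d2 + r2*t, so (d1 + r1*t) + (d2 + r2*t) = 60
Step 3: t = (60 - 1 - 5)/(49 + 50) = 54/99 = 6/11
Step 4: u1 = d1 + r1*t = 1 + 49 * 6/11 = 305/11
Step 5: (Check: u2 = d2 + r2*t = 355/11; u1+u2 = 305/11 + 355/11 = 60, on the frontier.)

305/11


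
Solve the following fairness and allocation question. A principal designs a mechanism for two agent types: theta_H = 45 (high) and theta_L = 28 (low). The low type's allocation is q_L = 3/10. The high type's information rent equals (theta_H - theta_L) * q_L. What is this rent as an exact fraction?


Step 1: theta_H - theta_L = 45 - 28 = 17
Step 2: Information rent = (theta_H - theta_L) * q_L
Step 3: = 17 * 3/10
Step 4: = 51/10

51/10


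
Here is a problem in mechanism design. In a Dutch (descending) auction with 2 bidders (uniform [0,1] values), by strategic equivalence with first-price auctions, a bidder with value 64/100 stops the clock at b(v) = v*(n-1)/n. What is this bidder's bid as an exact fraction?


Step 1: Dutch auctions are strategically equivalent to first-price auctions
Step 2: The equilibrium bid is b(v) = v*(n-1)/n
Step 3: b = 16/25 * 1/2
Step 4: b = 8/25

8/25


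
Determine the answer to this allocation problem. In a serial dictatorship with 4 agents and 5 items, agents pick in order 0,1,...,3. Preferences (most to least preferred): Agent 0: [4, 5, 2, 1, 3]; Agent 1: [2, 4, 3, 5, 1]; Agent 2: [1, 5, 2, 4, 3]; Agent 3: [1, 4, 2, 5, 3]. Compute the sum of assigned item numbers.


Step 1: Agent 0 picks item 4
Step 2: Agent 1 picks item 2
Step 3: Agent 2 picks item 1
Step 4: Agent 3 picks item 5
Step 5: Sum = 4 + 2 + 1 + 5 = 12

12


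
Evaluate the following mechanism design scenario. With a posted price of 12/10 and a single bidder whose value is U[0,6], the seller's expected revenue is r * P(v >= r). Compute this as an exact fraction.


Step 1: Posted price r = 6/5, value support [0,6]
Step 2: P(v >= r) = (6 - 6/5)/6 = 4/5
Step 3: Expected revenue = r * P(v >= r) = 6/5 * 4/5
Step 4: Revenue = 24/25

24/25


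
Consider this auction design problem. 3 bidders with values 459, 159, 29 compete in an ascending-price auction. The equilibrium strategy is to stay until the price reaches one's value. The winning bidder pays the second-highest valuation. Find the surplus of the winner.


Step 1: Identify the highest value: 459
Step 2: Identify the second-highest value: 159
Step 3: The final price = second-highest value = 159
Step 4: Surplus = 459 - 159 = 300

300


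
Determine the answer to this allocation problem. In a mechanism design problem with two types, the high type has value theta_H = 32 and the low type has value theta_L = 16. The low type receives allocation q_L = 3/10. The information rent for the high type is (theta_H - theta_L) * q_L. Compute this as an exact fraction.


Step 1: theta_H - theta_L = 32 - 16 = 16
Step 2: Information rent = (theta_H - theta_L) * q_L
Step 3: = 16 * 3/10
Step 4: = 24/5

24/5


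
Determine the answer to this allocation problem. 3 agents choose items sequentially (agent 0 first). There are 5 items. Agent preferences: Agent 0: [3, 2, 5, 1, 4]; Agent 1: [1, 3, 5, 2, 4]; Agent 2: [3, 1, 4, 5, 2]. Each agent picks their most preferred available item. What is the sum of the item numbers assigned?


Step 1: Agent 0 picks item 3
Step 2: Agent 1 picks item 1
Step 3: Agent 2 picks item 4
Step 4: Sum = 3 + 1 + 4 = 8

8


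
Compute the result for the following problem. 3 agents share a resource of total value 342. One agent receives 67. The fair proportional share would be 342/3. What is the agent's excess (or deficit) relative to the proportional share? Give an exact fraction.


Step 1: Proportional share = 342/3 = 114
Step 2: Agent's actual allocation = 67
Step 3: Excess = 67 - 114 = -47

-47


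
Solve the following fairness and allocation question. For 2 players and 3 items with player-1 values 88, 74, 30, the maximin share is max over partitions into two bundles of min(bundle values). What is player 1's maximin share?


Step 1: Item values = 88, 74, 30
Step 2: Enumerate all 2-bundle partitions and take the smaller bundle:
  Partition 1: {88} vs {74,30} -> bundles 88, 104; min = 88
  Partition 2: {74} vs {88,30} -> bundles 74, 118; min = 74
  Partition 3: {30} vs {88,74} -> bundles 30, 162; min = 30
Step 3: MMS = max(88, 74, 30) = 88

88


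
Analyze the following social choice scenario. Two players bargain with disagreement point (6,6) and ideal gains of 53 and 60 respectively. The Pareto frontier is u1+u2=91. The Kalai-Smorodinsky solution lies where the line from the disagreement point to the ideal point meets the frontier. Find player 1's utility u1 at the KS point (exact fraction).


Step 1: At the KS point, (u1-d1)/r1 = (u2-d2)/r2 = t and u1+u2 = 91
Step 2: u1 = d1 + r1*t and u2 = d2 + r2*t, so (d1 + r1*t) + (d2 + r2*t) = 91
Step 3: t = (91 - 6 - 6)/(53 + 60) = 79/113
Step 4: u1 = d1 + r1*t = 6 + 53 * 79/113 = 4865/113
Step 5: (Check: u2 = d2 + r2*t = 5418/113; u1+u2 = 4865/113 + 5418/113 = 91, on the frontier.)

4865/113


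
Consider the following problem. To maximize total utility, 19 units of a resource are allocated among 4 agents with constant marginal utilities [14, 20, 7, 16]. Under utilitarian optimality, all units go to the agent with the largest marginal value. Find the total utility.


Step 1: The marginal utilities are [14, 20, 7, 16]
Step 2: The highest marginal utility is 20
Step 3: All 19 units go to that agent
Step 4: Total utility = 20 * 19 = 380

380


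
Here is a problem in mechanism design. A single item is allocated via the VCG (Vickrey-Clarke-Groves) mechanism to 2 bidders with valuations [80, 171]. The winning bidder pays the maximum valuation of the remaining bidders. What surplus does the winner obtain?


Step 1: The winner is the agent with the highest value: agent 1 with value 171
Step 2: Values of other agents: [80]
Step 3: VCG payment = max of others' values = 80
Step 4: Surplus = 171 - 80 = 91

91


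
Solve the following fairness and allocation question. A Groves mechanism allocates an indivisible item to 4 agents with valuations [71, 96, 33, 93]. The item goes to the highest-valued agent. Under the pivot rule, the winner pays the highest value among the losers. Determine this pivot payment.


Step 1: The efficient winner is agent 1 with value 96
Step 2: Other agents' values: [71, 33, 93]
Step 3: Pivot payment = max(others) = 93
Step 4: The winner pays 93

93


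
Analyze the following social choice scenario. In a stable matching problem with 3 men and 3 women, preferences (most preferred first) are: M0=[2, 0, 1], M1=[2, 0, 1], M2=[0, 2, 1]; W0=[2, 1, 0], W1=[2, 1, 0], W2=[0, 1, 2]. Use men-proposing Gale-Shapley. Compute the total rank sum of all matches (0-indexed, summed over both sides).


Step 1: Run Gale-Shapley (men propose, women hold best offer):
  M0 proposes to W2; she accepts
  M1 proposes to W2; rejected
  M1 proposes to W0; she accepts
  M2 proposes to W0; she switches from M1
  M1 proposes to W1; she accepts
Step 2: Final matching: W0-M2, W1-M1, W2-M0
Step 3: 0-indexed ranks (man's rank of his match, then woman's): 0 + 0 + 2 + 1 + 0 + 0
Step 4: Total rank sum = 3

3


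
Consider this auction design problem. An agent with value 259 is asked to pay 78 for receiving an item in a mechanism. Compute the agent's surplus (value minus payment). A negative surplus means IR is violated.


Step 1: Surplus = value - payment = 259 - 78 = 181
Step 2: IR is satisfied (surplus >= 0)

181


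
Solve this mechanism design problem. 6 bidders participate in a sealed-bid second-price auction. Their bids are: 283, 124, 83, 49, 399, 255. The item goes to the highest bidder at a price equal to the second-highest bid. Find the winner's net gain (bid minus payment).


Step 1: Sort bids in descending order: 399, 283, 255, 124, 83, 49
Step 2: The winning bid is the highest: 399
Step 3: The payment equals the second-highest bid: 283
Step 4: Surplus = winner's bid - payment = 399 - 283 = 116

116


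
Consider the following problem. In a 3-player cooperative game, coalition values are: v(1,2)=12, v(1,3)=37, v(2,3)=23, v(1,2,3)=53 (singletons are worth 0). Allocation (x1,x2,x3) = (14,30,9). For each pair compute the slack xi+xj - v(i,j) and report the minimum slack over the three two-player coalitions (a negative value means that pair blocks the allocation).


Step 1: Slack for coalition (1,2): x1+x2 - v12 = 44 - 12 = 32
Step 2: Slack for coalition (1,3): x1+x3 - v13 = 23 - 37 = -14
Step 3: Slack for coalition (2,3): x2+x3 - v23 = 39 - 23 = 16
Step 4: Minimum slack = min(32, -14, 16) = -14, attained by (1,3); coalition (1,3) can block (slack < 0), so the allocation is not in the core

-14


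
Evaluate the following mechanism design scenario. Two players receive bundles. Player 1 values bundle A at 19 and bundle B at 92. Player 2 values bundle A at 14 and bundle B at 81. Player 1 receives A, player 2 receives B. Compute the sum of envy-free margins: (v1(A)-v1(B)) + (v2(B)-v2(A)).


Step 1: Player 1's margin = v1(A) - v1(B) = 19 - 92 = -73
Step 2: Player 2's margin = v2(B) - v2(A) = 81 - 14 = 67
Step 3: Total margin = -73 + 67 = -6

-6


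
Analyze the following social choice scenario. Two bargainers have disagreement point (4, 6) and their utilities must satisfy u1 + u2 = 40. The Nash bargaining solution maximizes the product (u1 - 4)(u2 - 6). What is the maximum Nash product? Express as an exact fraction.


Step 1: The Nash solution splits surplus symmetrically above the disagreement point
Step 2: u1 = (total + d1 - d2)/2 = (40 + 4 - 6)/2 = 19
Step 3: u2 = (total - d1 + d2)/2 = (40 - 4 + 6)/2 = 21
Step 4: Nash product = (19 - 4) * (21 - 6)
Step 5: = 15 * 15 = 225

225


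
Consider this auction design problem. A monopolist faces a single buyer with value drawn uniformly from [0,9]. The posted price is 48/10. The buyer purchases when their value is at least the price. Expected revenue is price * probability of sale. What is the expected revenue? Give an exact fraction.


Step 1: Posted price r = 24/5, value support [0,9]
Step 2: P(v >= r) = (9 - 24/5)/9 = 7/15
Step 3: Expected revenue = r * P(v >= r) = 24/5 * 7/15
Step 4: Revenue = 56/25

56/25


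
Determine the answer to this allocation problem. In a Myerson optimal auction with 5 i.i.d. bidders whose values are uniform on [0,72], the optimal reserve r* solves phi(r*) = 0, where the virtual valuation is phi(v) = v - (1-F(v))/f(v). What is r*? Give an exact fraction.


Step 1: For U[0,72], F(v) = v/72 and f(v) = 1/72
Step 2: phi(v) = v - (1 - v/72)/(1/72) = v - (72 - v) = 2v - 72
Step 3: Set phi(r*) = 0: 2r* - 72 = 0
Step 4: r* = 72/2 = 36 (the number of bidders n = 5 does not enter)

36


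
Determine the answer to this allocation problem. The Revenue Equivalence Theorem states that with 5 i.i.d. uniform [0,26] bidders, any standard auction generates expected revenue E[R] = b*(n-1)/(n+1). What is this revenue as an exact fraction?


Step 1: By Revenue Equivalence, expected revenue = b*(n-1)/(n+1)
Step 2: Substituting n = 5, b = 26
Step 3: Revenue = 26*(5-1)/(5+1) = 26*4/6
Step 4: Revenue = 104/6 = 52/3

52/3


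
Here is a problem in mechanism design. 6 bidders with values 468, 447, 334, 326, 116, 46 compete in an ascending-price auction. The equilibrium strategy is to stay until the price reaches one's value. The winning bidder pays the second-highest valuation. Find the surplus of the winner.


Step 1: Identify the highest value: 468
Step 2: Identify the second-highest value: 447
Step 3: The final price = second-highest value = 447
Step 4: Surplus = 468 - 447 = 21

21


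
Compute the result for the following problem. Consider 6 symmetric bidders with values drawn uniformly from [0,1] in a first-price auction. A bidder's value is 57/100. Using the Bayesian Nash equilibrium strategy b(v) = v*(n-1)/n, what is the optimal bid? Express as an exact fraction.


Step 1: The symmetric BNE bidding function is b(v) = v * (n-1) / n
Step 2: Substitute v = 57/100 and n = 6
Step 3: b = 57/100 * 5/6
Step 4: b = 19/40

19/40


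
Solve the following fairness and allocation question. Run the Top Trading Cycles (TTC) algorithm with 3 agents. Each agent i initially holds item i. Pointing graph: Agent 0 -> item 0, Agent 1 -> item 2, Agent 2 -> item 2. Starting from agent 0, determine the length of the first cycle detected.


Step 1: Trace the pointer graph from agent 0: 0 -> 0
Step 2: A cycle is detected when we revisit agent 0
Step 3: The cycle is: 0 -> 0
Step 4: Cycle length = 1

1


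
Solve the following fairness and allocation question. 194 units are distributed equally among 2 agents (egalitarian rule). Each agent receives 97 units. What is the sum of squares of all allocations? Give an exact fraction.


Step 1: Each agent's share = 194/2 = 97
Step 2: Square of each share = (97)^2 = 9409
Step 3: Sum of squares = 2 * 9409 = 18818

18818


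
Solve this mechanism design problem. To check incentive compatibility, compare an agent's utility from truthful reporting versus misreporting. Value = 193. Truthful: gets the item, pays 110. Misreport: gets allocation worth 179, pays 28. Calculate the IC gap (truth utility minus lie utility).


Step 1: U(truth) = value - payment = 193 - 110 = 83
Step 2: U(lie) = allocation - payment = 179 - 28 = 151
Step 3: IC gap = 83 - 151 = -68

-68


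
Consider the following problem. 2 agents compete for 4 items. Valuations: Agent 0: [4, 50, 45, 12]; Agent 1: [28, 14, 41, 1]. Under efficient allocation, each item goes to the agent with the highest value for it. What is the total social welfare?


Step 1: For each item, find the maximum value among all agents.
Step 2: Item 0 -> Agent 1 (value 28)
Step 3: Item 1 -> Agent 0 (value 50)
Step 4: Item 2 -> Agent 0 (value 45)
Step 5: Item 3 -> Agent 0 (value 12)
Step 6: Total welfare = 28 + 50 + 45 + 12 = 135

135


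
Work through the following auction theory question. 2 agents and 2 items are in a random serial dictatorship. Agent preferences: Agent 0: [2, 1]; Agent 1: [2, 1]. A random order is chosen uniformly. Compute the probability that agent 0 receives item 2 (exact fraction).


Step 1: Agent 0 wants item 2
Step 2: There are 2 possible orderings of agents
Step 3: In 1 orderings, agent 0 gets item 2
Step 4: Probability = 1/2

1/2


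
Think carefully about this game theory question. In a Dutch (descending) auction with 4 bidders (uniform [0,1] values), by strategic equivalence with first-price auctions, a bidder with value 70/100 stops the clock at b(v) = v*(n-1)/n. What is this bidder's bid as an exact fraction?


Step 1: Dutch auctions are strategically equivalent to first-price auctions
Step 2: The equilibrium bid is b(v) = v*(n-1)/n
Step 3: b = 7/10 * 3/4
Step 4: b = 21/40

21/40


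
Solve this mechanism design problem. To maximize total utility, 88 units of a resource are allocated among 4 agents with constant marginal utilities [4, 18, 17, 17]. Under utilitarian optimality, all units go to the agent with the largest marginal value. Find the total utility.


Step 1: The marginal utilities are [4, 18, 17, 17]
Step 2: The highest marginal utility is 18
Step 3: All 88 units go to that agent
Step 4: Total utility = 18 * 88 = 1584

1584


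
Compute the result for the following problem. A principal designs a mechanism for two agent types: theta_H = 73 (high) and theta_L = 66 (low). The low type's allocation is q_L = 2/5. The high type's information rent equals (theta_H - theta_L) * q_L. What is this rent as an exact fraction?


Step 1: theta_H - theta_L = 73 - 66 = 7
Step 2: Information rent = (theta_H - theta_L) * q_L
Step 3: = 7 * 2/5
Step 4: = 14/5

14/5


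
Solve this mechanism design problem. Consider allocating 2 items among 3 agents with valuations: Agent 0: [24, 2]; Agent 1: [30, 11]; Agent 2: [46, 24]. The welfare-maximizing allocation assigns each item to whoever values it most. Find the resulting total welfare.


Step 1: For each item, find the maximum value among all agents.
Step 2: Item 0 -> Agent 2 (value 46)
Step 3: Item 1 -> Agent 2 (value 24)
Step 4: Total welfare = 46 + 24 = 70

70


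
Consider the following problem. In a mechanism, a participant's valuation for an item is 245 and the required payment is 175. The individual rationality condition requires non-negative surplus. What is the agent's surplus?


Step 1: Surplus = value - payment = 245 - 175 = 70
Step 2: IR is satisfied (surplus >= 0)

70


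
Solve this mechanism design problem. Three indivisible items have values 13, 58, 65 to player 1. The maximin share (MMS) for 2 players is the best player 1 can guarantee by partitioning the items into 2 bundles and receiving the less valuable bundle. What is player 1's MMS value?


Step 1: Item values = 13, 58, 65
Step 2: Enumerate all 2-bundle partitions and take the smaller bundle:
  Partition 1: {13} vs {58,65} -> bundles 13, 123; min = 13
  Partition 2: {58} vs {13,65} -> bundles 58, 78; min = 58
  Partition 3: {65} vs {13,58} -> bundles 65, 71; min = 65
Step 3: MMS = max(13, 58, 65) = 65

65


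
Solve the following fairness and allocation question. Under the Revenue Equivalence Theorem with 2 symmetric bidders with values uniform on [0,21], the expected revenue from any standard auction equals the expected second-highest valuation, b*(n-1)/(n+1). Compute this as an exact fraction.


Step 1: By Revenue Equivalence, expected revenue = b*(n-1)/(n+1)
Step 2: Substituting n = 2, b = 21
Step 3: Revenue = 21*(2-1)/(2+1) = 21*1/3
Step 4: Revenue = 21/3 = 7

7


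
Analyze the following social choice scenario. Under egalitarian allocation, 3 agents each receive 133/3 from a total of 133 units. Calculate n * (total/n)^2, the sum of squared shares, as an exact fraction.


Step 1: Each agent's share = 133/3
Step 2: Square of each share = (133/3)^2 = 17689/9
Step 3: Sum of squares = 3 * 17689/9 = 17689/3

17689/3


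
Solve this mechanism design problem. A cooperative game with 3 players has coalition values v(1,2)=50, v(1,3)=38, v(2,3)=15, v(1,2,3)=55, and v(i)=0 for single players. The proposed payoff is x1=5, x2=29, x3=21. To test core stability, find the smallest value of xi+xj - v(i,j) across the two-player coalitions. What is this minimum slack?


Step 1: Slack for coalition (1,2): x1+x2 - v12 = 34 - 50 = -16
Step 2: Slack for coalition (1,3): x1+x3 - v13 = 26 - 38 = -12
Step 3: Slack for coalition (2,3): x2+x3 - v23 = 50 - 15 = 35
Step 4: Minimum slack = min(-16, -12, 35) = -16, attained by (1,2); coalition (1,2) can block (slack < 0), so the allocation is not in the core

-16


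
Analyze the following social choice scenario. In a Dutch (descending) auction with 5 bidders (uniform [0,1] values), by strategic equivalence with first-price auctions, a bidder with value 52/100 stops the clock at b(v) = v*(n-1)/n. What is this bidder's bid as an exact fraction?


Step 1: Dutch auctions are strategically equivalent to first-price auctions
Step 2: The equilibrium bid is b(v) = v*(n-1)/n
Step 3: b = 13/25 * 4/5
Step 4: b = 52/125

52/125


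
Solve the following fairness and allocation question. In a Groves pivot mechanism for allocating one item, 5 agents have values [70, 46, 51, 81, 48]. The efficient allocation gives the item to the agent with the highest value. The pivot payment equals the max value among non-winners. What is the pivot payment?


Step 1: The efficient winner is agent 3 with value 81
Step 2: Other agents' values: [70, 46, 51, 48]
Step 3: Pivot payment = max(others) = 70
Step 4: The winner pays 70

70


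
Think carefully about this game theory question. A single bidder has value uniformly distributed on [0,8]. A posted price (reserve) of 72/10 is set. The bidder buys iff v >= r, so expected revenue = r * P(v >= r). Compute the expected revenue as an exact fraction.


Step 1: Posted price r = 36/5, value support [0,8]
Step 2: P(v >= r) = (8 - 36/5)/8 = 1/10
Step 3: Expected revenue = r * P(v >= r) = 36/5 * 1/10
Step 4: Revenue = 18/25

18/25


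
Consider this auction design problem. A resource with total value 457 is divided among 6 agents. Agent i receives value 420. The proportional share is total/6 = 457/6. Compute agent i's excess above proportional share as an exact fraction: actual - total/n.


Step 1: Proportional share = 457/6
Step 2: Agent's actual allocation = 420
Step 3: Excess = 420 - 457/6 = 2063/6

2063/6


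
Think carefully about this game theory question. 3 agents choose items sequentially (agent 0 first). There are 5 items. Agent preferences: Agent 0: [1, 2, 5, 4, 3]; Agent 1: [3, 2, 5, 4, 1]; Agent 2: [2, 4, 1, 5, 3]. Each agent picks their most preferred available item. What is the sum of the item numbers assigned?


Step 1: Agent 0 picks item 1
Step 2: Agent 1 picks item 3
Step 3: Agent 2 picks item 2
Step 4: Sum = 1 + 3 + 2 = 6

6


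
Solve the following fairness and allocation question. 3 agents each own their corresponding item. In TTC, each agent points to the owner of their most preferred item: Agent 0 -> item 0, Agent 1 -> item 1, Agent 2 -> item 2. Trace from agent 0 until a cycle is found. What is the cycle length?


Step 1: Trace the pointer graph from agent 0: 0 -> 0
Step 2: A cycle is detected when we revisit agent 0
Step 3: The cycle is: 0 -> 0
Step 4: Cycle length = 1

1


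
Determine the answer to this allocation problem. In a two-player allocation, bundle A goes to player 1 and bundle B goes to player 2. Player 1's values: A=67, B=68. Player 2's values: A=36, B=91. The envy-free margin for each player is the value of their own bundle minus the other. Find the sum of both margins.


Step 1: Player 1's margin = v1(A) - v1(B) = 67 - 68 = -1
Step 2: Player 2's margin = v2(B) - v2(A) = 91 - 36 = 55
Step 3: Total margin = -1 + 55 = 54

54


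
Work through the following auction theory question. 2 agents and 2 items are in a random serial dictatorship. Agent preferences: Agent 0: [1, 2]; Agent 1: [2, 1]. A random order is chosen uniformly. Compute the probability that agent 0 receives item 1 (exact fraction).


Step 1: Agent 0 wants item 1
Step 2: There are 2 possible orderings of agents
Step 3: In 2 orderings, agent 0 gets item 1
Step 4: Probability = 2/2 = 1

1


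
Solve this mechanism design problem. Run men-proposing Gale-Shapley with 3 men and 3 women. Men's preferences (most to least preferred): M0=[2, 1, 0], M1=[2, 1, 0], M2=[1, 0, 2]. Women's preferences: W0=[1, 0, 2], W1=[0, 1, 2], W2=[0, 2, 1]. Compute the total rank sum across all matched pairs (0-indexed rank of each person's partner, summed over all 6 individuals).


Step 1: Run Gale-Shapley (men propose, women hold best offer):
  M0 proposes to W2; she accepts
  M1 proposes to W2; rejected
  M1 proposes to W1; she accepts
  M2 proposes to W1; rejected
  M2 proposes to W0; she accepts
Step 2: Final matching: W0-M2, W1-M1, W2-M0
Step 3: 0-indexed ranks (man's rank of his match, then woman's): 1 + 2 + 1 + 1 + 0 + 0
Step 4: Total rank sum = 5

5


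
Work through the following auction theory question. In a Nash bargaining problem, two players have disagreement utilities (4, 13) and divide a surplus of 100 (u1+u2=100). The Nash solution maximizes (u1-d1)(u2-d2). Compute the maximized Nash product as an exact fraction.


Step 1: The Nash solution splits surplus symmetrically above the disagreement point
Step 2: u1 = (total + d1 - d2)/2 = (100 + 4 - 13)/2 = 91/2
Step 3: u2 = (total - d1 + d2)/2 = (100 - 4 + 13)/2 = 109/2
Step 4: Nash product = (91/2 - 4) * (109/2 - 13)
Step 5: = 83/2 * 83/2 = 6889/4

6889/4


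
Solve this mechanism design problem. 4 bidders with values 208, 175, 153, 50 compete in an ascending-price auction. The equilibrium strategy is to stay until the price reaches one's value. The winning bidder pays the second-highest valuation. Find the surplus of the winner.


Step 1: Identify the highest value: 208
Step 2: Identify the second-highest value: 175
Step 3: The final price = second-highest value = 175
Step 4: Surplus = 208 - 175 = 33

33


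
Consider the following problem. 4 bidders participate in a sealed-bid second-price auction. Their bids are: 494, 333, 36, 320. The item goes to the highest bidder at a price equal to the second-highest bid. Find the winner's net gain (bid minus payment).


Step 1: Sort bids in descending order: 494, 333, 320, 36
Step 2: The winning bid is the highest: 494
Step 3: The payment equals the second-highest bid: 333
Step 4: Surplus = winner's bid - payment = 494 - 333 = 161

161


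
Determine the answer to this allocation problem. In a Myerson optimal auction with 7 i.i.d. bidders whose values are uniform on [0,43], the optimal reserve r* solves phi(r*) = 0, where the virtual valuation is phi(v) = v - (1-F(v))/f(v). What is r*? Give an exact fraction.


Step 1: For U[0,43], F(v) = v/43 and f(v) = 1/43
Step 2: phi(v) = v - (1 - v/43)/(1/43) = v - (43 - v) = 2v - 43
Step 3: Set phi(r*) = 0: 2r* - 43 = 0
Step 4: r* = 43/2 (the number of bidders n = 7 does not enter)

43/2


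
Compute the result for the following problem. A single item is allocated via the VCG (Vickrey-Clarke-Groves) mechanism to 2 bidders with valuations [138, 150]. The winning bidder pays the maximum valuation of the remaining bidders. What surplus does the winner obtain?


Step 1: The winner is the agent with the highest value: agent 1 with value 150
Step 2: Values of other agents: [138]
Step 3: VCG payment = max of others' values = 138
Step 4: Surplus = 150 - 138 = 12

12


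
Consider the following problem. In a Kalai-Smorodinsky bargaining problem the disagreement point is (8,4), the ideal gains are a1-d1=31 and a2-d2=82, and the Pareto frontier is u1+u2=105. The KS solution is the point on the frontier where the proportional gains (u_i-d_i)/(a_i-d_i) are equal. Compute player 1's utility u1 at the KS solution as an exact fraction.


Step 1: At the KS point, (u1-d1)/r1 = (u2-d2)/r2 = t and u1+u2 = 105
Step 2: u1 = d1 + r1*t and u2 = d2 + r2*t, so (d1 + r1*t) + (d2 + r2*t) = 105
Step 3: t = (105 - 8 - 4)/(31 + 82) = 93/113
Step 4: u1 = d1 + r1*t = 8 + 31 * 93/113 = 3787/113
Step 5: (Check: u2 = d2 + r2*t = 8078/113; u1+u2 = 3787/113 + 8078/113 = 105, on the frontier.)

3787/113
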